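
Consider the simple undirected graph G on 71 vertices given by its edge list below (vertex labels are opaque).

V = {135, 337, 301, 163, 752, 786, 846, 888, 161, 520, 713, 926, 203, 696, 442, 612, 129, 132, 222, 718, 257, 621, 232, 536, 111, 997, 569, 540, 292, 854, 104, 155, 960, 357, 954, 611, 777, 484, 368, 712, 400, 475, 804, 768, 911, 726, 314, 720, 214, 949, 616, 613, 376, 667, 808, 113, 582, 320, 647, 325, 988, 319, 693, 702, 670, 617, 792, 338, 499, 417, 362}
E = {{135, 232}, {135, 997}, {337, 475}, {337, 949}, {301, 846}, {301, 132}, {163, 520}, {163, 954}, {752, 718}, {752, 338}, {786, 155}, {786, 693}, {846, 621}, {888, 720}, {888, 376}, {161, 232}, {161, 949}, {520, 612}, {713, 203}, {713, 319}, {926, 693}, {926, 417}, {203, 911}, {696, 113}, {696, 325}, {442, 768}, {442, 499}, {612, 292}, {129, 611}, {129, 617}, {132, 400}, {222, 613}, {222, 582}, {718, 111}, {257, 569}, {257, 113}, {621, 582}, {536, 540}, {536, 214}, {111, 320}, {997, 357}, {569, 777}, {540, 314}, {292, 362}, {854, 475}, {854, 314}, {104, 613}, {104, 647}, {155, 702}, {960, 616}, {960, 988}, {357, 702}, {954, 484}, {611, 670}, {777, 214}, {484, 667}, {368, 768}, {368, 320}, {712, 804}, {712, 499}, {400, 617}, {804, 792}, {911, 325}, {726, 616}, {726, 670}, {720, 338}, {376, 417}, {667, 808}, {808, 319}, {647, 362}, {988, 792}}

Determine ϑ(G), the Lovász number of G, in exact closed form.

Vertex 111 has 2 neighbors: 718, 320.
Vertex 617 has 2 neighbors: 129, 400.
N(752) = {718, 338}, |N(752)| = 2.
Vertex 713 has 2 neighbors: 203, 319.
Regular of degree 2 on 71 vertices: this is C_{71}, the 71-cycle.
A has 36 distinct eigenvalues ≈ [2.0, 1.9922, 1.9688, 1.9299, 1.876, 1.8074, 1.7246, 1.6284, 1.5194, 1.3985, 1.2666, 1.1249, 0.9743, 0.8162, 0.6516, 0.4819, 0.3085, 0.1326, -0.0442, -0.2208, -0.3956, -0.5673, -0.7346, -0.8961, -1.0507, -1.1969, -1.3339, -1.4604, -1.5754, -1.6781, -1.7677, -1.8435, -1.9048, -1.9513, -1.9824, -1.998].
Lovász: ϑ = −71(-2*cos(pi/71))/(2+-(-1)*2*cos(pi/71)) = 71*cos(pi/71)/(cos(pi/71) + 1).
≈ 35.4826 (to 4 d.p.).
35 ≤ 71*cos(pi/71)/(cos(pi/71) + 1) ≤ 36: both strict.

71*cos(pi/71)/(cos(pi/71) + 1)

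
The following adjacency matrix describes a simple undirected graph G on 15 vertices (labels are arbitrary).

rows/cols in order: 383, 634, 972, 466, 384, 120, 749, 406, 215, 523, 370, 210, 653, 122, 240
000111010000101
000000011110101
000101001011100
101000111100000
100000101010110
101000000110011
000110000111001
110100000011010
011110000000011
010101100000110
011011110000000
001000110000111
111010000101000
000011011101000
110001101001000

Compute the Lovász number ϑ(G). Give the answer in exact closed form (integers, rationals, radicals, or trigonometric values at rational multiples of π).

5

Vertex 383 has 6 neighbors: 466, 384, 120, 406, 653, 240.
deg(653) = 6; N(653) = {383, 634, 972, 384, 523, 210}.
deg(370) = 6; N(370) = {634, 972, 384, 120, 749, 406}.
N(466) = {383, 972, 749, 406, 215, 523}, |N(466)| = 6.
Regular of degree 6 on 15 vertices: Kneser K(6,2) on C(6,2)=15 vertices.
A has 3 distinct eigenvalues ≈ [6.0, 1.0, -3.0].
−15·(-3) / ((6)−(-3)) = 5 = ϑ(G).
≈ 5.00000 (to 5 d.p.).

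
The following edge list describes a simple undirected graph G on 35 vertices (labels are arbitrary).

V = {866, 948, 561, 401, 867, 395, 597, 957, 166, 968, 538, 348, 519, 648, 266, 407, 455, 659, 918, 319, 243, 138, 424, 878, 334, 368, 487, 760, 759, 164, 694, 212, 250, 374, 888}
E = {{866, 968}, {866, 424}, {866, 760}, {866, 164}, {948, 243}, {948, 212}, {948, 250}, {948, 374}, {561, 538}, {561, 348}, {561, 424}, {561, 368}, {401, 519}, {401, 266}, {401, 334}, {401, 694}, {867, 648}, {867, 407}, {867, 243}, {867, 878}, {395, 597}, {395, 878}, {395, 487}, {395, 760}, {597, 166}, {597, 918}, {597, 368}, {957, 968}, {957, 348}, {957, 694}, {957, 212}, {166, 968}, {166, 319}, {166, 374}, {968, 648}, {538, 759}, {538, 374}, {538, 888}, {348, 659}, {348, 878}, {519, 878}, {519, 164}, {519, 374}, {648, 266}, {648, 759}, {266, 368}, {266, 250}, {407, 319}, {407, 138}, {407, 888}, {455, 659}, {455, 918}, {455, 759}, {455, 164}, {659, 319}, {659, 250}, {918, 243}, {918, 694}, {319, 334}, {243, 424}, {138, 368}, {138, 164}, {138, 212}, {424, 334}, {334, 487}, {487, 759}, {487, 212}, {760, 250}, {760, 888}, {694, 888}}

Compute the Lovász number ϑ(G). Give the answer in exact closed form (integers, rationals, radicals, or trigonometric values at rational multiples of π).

15

Vertex 266 has 4 neighbors: 401, 648, 368, 250.
N(538) = {561, 759, 374, 888}, |N(538)| = 4.
N(395) = {597, 878, 487, 760}, |N(395)| = 4.
N(648) = {867, 968, 266, 759}, |N(648)| = 4.
4-regular, N=35; Kneser-type, 3-subsets of [7].
A has 4 distinct eigenvalues ≈ [4.0, 2.0, -1.0, -3.0].
−35·(-3) / ((4)−(-3)) = 15 = ϑ(G).
ϑ(G) ≈ 15.0000000.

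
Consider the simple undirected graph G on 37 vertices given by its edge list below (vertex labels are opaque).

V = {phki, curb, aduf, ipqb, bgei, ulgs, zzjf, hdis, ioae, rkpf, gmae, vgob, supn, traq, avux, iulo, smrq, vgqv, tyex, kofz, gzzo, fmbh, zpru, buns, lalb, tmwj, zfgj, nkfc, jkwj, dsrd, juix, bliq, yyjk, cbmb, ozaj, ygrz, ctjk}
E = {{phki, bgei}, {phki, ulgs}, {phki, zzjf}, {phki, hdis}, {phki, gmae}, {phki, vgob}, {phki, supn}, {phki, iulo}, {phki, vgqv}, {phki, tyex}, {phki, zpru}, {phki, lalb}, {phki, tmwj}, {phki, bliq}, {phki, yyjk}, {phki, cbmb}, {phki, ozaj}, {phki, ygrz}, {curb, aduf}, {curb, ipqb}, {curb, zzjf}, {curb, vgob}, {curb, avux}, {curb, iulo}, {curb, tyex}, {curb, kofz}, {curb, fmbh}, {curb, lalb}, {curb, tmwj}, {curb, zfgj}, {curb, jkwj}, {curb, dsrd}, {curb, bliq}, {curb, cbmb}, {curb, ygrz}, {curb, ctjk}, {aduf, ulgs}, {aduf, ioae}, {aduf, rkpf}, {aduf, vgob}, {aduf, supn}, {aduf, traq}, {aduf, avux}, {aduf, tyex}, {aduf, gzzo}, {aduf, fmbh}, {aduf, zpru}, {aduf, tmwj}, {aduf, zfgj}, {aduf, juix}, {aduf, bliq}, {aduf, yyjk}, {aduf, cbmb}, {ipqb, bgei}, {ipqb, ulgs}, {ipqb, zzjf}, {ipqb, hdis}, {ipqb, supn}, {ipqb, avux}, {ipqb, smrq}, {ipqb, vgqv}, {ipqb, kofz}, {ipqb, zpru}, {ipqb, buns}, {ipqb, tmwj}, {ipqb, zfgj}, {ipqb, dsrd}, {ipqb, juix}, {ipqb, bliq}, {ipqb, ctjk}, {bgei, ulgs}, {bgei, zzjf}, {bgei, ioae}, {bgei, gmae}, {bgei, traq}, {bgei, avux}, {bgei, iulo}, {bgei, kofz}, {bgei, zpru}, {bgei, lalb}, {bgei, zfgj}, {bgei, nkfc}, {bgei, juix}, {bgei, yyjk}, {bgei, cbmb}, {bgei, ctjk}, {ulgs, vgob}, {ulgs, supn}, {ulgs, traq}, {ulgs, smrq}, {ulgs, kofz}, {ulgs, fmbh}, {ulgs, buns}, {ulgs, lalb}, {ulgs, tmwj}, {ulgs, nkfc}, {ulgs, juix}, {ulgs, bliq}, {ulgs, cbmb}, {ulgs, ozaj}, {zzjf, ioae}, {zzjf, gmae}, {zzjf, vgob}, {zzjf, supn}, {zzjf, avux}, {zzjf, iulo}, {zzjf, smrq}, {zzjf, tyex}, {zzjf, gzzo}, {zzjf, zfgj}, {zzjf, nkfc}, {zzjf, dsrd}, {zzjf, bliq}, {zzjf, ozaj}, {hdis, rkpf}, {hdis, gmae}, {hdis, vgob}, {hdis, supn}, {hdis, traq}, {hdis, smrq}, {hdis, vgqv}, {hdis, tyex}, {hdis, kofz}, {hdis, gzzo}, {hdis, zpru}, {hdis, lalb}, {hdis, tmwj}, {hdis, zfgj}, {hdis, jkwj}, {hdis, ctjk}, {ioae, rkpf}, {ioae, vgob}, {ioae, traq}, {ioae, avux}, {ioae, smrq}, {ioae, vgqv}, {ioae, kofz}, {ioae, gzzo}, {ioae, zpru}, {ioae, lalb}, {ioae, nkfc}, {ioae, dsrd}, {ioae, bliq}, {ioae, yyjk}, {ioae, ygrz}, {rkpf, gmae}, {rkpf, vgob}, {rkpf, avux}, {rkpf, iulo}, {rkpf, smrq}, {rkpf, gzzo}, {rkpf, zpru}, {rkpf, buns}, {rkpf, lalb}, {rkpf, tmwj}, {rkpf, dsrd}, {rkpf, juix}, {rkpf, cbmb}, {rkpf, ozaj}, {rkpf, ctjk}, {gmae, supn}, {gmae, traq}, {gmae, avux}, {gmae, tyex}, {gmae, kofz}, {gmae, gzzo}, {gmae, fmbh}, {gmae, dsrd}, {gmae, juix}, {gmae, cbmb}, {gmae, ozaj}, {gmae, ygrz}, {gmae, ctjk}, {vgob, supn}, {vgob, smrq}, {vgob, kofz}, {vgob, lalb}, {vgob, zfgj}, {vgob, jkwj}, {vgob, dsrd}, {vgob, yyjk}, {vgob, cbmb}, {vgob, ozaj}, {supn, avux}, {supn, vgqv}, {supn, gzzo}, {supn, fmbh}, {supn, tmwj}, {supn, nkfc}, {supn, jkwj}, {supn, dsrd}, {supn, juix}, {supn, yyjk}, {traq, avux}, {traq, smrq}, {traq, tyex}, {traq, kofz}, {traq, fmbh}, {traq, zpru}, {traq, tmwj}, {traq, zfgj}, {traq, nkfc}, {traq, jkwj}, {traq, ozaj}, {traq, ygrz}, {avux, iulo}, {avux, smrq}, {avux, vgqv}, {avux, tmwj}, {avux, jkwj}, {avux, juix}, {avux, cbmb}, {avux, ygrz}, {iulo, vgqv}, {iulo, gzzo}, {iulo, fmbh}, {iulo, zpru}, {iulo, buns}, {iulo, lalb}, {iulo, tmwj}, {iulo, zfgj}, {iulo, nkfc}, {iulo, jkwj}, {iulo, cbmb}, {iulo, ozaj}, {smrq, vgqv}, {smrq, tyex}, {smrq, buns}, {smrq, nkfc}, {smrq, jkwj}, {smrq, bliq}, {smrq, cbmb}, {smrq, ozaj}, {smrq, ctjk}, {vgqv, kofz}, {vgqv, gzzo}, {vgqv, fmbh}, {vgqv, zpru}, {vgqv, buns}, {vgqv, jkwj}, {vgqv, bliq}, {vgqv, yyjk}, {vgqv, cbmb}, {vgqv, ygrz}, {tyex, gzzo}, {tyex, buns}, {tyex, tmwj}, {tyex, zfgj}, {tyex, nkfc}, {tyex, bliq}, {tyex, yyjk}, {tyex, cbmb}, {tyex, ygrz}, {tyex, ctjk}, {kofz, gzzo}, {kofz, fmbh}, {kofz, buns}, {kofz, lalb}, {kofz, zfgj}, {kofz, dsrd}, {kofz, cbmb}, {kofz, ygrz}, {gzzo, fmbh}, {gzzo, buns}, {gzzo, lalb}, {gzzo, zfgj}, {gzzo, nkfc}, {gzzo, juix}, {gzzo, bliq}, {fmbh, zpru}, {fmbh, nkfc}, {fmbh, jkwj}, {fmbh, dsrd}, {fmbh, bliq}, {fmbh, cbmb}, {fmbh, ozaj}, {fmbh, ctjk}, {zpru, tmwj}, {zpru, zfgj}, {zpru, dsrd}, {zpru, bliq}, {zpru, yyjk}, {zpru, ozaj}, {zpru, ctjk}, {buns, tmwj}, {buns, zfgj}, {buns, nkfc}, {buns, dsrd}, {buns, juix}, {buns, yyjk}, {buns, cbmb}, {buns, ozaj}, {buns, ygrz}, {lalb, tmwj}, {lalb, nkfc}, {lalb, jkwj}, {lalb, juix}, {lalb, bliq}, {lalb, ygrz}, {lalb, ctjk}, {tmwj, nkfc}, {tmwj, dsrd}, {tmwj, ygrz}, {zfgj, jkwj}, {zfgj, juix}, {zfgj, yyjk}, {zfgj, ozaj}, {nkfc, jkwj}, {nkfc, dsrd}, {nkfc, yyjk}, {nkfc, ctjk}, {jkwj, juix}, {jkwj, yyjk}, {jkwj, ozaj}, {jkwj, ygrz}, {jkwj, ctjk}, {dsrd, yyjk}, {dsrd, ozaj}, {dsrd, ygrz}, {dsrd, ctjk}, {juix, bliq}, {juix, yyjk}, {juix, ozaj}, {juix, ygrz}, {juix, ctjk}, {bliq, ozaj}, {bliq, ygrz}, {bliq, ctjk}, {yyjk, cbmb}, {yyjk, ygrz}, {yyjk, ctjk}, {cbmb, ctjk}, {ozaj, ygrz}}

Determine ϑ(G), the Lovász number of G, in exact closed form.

sqrt(37)

Vertex ozaj has 18 neighbors: phki, ulgs, zzjf, rkpf, gmae, vgob, traq, iulo, smrq, fmbh, zpru, buns, zfgj, jkwj, dsrd, juix, bliq, ygrz.
Vertex ulgs has 18 neighbors: phki, aduf, ipqb, bgei, vgob, supn, traq, smrq, kofz, fmbh, buns, lalb, tmwj, nkfc, juix, bliq, cbmb, ozaj.
Vertex traq has 18 neighbors: aduf, bgei, ulgs, hdis, ioae, gmae, avux, smrq, tyex, kofz, fmbh, zpru, tmwj, zfgj, nkfc, jkwj, ozaj, ygrz.
Vertex ioae has 18 neighbors: aduf, bgei, zzjf, rkpf, vgob, traq, avux, smrq, vgqv, kofz, gzzo, zpru, lalb, nkfc, dsrd, bliq, yyjk, ygrz.
Every vertex has degree 18 (N=37); strongly regular (37,18,8,9).
Distinct eigenvalues (to 5 d.p.): [18.0, 2.54138, -3.54138].
With N=37: ϑ(G) = 37·(-(-sqrt(37)/2 - 1/2))/(18−(-sqrt(37)/2 - 1/2)) = sqrt(37).
ϑ(G) ≈ 6.0827625.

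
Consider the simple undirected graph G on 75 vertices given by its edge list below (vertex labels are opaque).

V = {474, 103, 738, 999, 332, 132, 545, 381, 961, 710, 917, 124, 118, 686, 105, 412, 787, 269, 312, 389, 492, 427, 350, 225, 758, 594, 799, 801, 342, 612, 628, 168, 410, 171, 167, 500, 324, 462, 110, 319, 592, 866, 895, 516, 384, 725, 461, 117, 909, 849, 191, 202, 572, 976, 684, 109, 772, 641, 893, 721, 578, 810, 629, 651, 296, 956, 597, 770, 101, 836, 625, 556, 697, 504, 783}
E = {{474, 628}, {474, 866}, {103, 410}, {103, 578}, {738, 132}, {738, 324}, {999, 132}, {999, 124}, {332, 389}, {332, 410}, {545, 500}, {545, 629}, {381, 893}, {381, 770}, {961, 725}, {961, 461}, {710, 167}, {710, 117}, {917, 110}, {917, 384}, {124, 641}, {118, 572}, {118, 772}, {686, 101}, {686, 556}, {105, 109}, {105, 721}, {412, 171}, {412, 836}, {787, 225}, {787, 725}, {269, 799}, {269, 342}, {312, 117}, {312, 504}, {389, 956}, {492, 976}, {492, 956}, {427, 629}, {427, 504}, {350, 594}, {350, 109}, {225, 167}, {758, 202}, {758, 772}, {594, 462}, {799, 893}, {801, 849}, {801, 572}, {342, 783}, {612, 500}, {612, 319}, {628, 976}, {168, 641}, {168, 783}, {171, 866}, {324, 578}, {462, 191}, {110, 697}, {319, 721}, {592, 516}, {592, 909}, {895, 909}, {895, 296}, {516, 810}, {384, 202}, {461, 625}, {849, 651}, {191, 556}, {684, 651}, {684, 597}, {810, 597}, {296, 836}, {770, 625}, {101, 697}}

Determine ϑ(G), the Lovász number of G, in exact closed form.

deg(594) = 2; N(594) = {350, 462}.
N(629) = {545, 427}, |N(629)| = 2.
deg(710) = 2; N(710) = {167, 117}.
Vertex 725 has 2 neighbors: 961, 787.
Every vertex has degree 2 (N=75); a single 75-cycle (edge-transitive).
Distinct eigenvalues (to 3 d.p.): [2.0, 1.993, 1.972, 1.937, 1.889, 1.827, 1.753, 1.666, 1.567, 1.458, 1.338, 1.209, 1.072, 0.927, 0.775, 0.618, 0.457, 0.292, 0.126, -0.042, -0.209, -0.375, -0.538, -0.697, -0.852, -1.0, -1.141, -1.275, -1.399, -1.514, -1.618, -1.711, -1.791, -1.86, -1.915, -1.956, -1.984, -1.998].
With N=75: ϑ(G) = 75·(-(-1)*2*cos(pi/75))/(2−(-2*cos(pi/75))) = 75*cos(pi/75)/(cos(pi/75) + 1).
≈ 37.48355 (to 5 d.p.).
Check 37 ≤ 75*cos(pi/75)/(cos(pi/75) + 1) ≤ 38: both strict.

75*cos(pi/75)/(cos(pi/75) + 1)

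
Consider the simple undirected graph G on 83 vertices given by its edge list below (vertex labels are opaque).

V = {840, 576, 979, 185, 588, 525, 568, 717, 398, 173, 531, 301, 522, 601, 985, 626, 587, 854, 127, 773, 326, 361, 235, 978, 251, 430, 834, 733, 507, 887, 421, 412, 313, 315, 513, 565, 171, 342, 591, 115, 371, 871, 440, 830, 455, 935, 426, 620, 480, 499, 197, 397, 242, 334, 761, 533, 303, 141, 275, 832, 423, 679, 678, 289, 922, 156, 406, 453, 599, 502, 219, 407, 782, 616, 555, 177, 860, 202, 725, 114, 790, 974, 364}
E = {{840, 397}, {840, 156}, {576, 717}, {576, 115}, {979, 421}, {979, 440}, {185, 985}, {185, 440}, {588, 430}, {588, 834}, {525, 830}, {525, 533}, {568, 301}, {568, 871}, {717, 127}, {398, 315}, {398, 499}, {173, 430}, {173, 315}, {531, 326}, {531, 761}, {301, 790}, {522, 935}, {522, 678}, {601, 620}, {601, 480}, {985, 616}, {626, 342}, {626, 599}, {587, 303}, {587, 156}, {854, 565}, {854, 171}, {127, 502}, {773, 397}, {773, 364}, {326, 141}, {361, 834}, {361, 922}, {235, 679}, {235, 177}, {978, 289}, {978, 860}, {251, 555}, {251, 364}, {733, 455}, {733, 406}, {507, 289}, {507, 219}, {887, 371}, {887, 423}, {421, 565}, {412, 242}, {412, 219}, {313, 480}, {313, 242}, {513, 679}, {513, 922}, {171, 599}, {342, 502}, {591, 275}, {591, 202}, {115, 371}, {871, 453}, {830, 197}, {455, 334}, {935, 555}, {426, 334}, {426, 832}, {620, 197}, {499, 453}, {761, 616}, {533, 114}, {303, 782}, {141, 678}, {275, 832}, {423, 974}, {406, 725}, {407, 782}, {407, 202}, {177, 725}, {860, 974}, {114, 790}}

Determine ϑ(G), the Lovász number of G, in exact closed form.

deg(185) = 2; N(185) = {985, 440}.
N(407) = {782, 202}, |N(407)| = 2.
deg(361) = 2; N(361) = {834, 922}.
Vertex 854 has 2 neighbors: 565, 171.
Regular of degree 2 on 83 vertices: the odd cycle C_{83}.
Distinct eigenvalues (to 5 d.p.): [2.0, 1.99427, 1.97712, 1.94865, 1.90901, 1.85844, 1.79722, 1.72571, 1.64431, 1.5535, 1.45378, 1.34575, 1.23, 1.1072, 0.97807, 0.84333, 0.70376, 0.56016, 0.41335, 0.26418, 0.11349, -0.03785, -0.18897, -0.33901, -0.48711, -0.63242, -0.7741, -0.91135, -1.04338, -1.16944, -1.28879, -1.40077, -1.50472, -1.60005, -1.68622, -1.76273, -1.82914, -1.88507, -1.93021, -1.96429, -1.98712, -1.99857].
ϑ = −N·λ_min/(λ_max−λ_min) = −83·(-2*cos(pi/83))/(2−(-2*cos(pi/83))) = 83*cos(pi/83)/(cos(pi/83) + 1).
= 41.48513… (decimal).
Check 41 ≤ 83*cos(pi/83)/(cos(pi/83) + 1) ≤ 42: both strict.

83*cos(pi/83)/(cos(pi/83) + 1)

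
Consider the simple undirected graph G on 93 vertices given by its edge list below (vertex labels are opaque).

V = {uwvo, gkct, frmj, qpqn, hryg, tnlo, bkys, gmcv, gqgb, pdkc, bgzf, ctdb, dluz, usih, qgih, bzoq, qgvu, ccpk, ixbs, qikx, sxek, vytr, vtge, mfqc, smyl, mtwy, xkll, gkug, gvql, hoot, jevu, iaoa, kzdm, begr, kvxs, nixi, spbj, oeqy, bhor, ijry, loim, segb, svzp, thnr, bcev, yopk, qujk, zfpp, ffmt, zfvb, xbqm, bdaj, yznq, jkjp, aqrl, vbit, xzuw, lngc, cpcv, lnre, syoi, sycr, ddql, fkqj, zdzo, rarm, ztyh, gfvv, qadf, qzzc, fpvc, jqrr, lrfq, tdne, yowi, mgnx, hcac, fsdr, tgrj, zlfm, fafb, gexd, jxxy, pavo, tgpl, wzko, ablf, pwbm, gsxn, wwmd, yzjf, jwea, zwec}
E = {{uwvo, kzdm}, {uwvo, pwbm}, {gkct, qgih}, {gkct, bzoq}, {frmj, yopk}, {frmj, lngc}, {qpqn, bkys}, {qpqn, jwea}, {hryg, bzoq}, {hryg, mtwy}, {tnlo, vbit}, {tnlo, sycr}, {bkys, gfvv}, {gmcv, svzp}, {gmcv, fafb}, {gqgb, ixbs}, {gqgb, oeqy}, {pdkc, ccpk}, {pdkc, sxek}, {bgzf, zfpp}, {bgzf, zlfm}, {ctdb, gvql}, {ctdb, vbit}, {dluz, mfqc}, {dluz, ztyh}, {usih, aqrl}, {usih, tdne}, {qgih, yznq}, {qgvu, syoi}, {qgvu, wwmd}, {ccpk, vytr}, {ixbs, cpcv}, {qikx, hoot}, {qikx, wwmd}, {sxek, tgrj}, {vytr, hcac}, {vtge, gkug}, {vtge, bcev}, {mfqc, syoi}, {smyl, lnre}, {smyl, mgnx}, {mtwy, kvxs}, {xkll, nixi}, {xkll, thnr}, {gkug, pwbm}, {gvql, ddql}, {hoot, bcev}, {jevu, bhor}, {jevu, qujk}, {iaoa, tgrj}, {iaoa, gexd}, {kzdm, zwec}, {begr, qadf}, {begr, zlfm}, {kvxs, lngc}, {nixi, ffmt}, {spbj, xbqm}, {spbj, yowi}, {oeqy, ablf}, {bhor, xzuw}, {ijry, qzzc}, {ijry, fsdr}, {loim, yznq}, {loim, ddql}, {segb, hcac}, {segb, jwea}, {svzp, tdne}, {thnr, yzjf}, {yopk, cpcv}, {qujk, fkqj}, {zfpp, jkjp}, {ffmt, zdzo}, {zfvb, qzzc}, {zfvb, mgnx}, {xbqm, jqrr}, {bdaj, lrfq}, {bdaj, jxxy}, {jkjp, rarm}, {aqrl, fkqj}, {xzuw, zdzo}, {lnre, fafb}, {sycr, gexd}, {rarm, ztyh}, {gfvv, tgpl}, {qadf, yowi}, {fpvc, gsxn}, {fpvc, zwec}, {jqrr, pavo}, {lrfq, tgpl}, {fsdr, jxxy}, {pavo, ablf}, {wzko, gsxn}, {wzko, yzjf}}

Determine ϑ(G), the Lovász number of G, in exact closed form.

93*cos(pi/93)/(cos(pi/93) + 1)

deg(spbj) = 2; N(spbj) = {xbqm, yowi}.
deg(sxek) = 2; N(sxek) = {pdkc, tgrj}.
Vertex yznq has 2 neighbors: qgih, loim.
deg(mfqc) = 2; N(mfqc) = {dluz, syoi}.
Regular of degree 2 on 93 vertices: the odd cycle C_{93}.
spec(A) ≈ [2.0, 1.995, 1.982, 1.959, 1.927, 1.887, 1.838, 1.78, 1.715, 1.642, 1.561, 1.473, 1.378, 1.277, 1.17, 1.058, 0.941, 0.82, 0.695, 0.566, 0.436, 0.303, 0.169, 0.034, -0.101, -0.236, -0.369, -0.501, -0.631, -0.758, -0.881, -1.0, -1.115, -1.224, -1.328, -1.426, -1.518, -1.602, -1.679, -1.749, -1.81, -1.864, -1.908, -1.944, -1.972, -1.99, -1.999] (distinct, 3 d.p.).
Lovász: ϑ = −93(-2*cos(pi/93))/(2+-(-1)*2*cos(pi/93)) = 93*cos(pi/93)/(cos(pi/93) + 1).
Numerically 46.4867319.
46 ≤ 93*cos(pi/93)/(cos(pi/93) + 1) ≤ 47: both strict.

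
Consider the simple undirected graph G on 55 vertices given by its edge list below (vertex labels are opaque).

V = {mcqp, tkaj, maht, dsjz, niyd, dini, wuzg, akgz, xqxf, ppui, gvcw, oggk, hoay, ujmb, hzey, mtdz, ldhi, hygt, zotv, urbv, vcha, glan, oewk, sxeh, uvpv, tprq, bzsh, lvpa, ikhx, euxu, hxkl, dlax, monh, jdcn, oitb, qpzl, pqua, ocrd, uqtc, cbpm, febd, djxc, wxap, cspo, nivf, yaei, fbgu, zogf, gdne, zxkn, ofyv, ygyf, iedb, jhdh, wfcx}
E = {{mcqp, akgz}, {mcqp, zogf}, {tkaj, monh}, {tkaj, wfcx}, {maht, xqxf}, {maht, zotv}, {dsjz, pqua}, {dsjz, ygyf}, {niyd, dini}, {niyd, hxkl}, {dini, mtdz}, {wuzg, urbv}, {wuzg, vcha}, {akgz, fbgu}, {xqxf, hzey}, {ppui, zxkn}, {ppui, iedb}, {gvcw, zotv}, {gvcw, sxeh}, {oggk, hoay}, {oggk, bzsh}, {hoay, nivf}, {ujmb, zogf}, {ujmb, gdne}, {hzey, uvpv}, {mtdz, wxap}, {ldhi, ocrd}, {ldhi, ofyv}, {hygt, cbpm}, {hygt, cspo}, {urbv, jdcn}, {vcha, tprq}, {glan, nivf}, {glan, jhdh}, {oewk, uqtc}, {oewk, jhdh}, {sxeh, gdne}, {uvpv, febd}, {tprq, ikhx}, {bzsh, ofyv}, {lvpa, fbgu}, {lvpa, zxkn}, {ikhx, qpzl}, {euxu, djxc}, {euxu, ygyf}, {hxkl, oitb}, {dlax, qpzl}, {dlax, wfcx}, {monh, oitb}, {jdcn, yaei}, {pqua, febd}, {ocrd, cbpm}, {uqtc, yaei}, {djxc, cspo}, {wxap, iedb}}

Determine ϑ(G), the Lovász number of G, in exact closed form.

55*cos(pi/55)/(cos(pi/55) + 1)

Vertex vcha has 2 neighbors: wuzg, tprq.
deg(uvpv) = 2; N(uvpv) = {hzey, febd}.
Vertex wxap has 2 neighbors: mtdz, iedb.
Vertex glan has 2 neighbors: nivf, jhdh.
G on 55 vertices is 2-regular; this is C_{55}, the 55-cycle.
The 28 distinct eigenvalues: [2.0, 1.98696, 1.94802, 1.88369, 1.7948, 1.68251, 1.54828, 1.39388, 1.2213, 1.03279, 0.83083, 0.61803, 0.39718, 0.17115, -0.05711, -0.28463, -0.50844, -0.72562, -0.93333, -1.12889, -1.30972, -1.47348, -1.61803, -1.74149, -1.84225, -1.91899, -1.97071, -1.99674].
−55·(-2*cos(pi/55)) / ((2)−(-2*cos(pi/55))) = 55*cos(pi/55)/(cos(pi/55) + 1) = ϑ(G).
= 27.4775569… (decimal).
Sandwich: α(G)=27 ≤ ϑ(G)=55*cos(pi/55)/(cos(pi/55) + 1) ≤ χ(Ḡ)=28 (both strict).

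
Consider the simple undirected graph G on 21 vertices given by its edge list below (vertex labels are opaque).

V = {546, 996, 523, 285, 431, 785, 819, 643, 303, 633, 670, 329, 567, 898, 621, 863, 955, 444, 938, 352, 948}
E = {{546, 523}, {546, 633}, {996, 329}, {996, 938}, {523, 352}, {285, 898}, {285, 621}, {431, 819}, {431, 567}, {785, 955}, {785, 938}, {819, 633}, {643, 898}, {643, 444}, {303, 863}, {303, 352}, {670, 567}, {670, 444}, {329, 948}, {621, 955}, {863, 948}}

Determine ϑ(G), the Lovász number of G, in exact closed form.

Vertex 329 has 2 neighbors: 996, 948.
N(285) = {898, 621}, |N(285)| = 2.
deg(955) = 2; N(955) = {785, 621}.
N(621) = {285, 955}, |N(621)| = 2.
2-regular, N=21; a single 21-cycle (edge-transitive).
spec(A) ≈ [2.0, 1.911, 1.652, 1.247, 0.731, 0.149, -0.445, -1.0, -1.466, -1.802, -1.978] (distinct, 3 d.p.).
ϑ = −N·λ_min/(λ_max−λ_min) = −21·(-2*cos(pi/21))/(2−(-2*cos(pi/21))) = 21*cos(pi/21)/(cos(pi/21) + 1).
= 10.4410325… (decimal).
Lovász sandwich 10 ≤ 21*cos(pi/21)/(cos(pi/21) + 1) ≤ 11: both strict.

21*cos(pi/21)/(cos(pi/21) + 1)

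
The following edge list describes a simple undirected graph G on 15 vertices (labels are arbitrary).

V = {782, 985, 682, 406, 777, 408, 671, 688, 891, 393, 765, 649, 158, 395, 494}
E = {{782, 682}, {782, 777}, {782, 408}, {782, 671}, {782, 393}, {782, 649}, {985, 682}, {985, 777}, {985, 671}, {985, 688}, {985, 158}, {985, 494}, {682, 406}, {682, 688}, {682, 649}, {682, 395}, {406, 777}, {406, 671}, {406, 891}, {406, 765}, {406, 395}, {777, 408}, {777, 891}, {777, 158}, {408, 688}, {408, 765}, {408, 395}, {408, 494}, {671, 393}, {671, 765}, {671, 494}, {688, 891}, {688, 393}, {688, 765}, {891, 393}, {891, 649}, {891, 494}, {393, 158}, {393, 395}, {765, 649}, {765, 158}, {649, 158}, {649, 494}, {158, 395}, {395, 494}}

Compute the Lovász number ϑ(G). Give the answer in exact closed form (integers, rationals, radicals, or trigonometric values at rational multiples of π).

5

N(649) = {782, 682, 891, 765, 158, 494}, |N(649)| = 6.
deg(891) = 6; N(891) = {406, 777, 688, 393, 649, 494}.
Vertex 406 has 6 neighbors: 682, 777, 671, 891, 765, 395.
Vertex 782 has 6 neighbors: 682, 777, 408, 671, 393, 649.
15-vertex 6-regular graph: this is K(6,2), the Kneser graph.
spec(A) ≈ [6.0, 1.0, -3.0] (distinct, 5 d.p.).
−15·(-3) / ((6)−(-3)) = 5 = ϑ(G).
= 5.000000… (decimal).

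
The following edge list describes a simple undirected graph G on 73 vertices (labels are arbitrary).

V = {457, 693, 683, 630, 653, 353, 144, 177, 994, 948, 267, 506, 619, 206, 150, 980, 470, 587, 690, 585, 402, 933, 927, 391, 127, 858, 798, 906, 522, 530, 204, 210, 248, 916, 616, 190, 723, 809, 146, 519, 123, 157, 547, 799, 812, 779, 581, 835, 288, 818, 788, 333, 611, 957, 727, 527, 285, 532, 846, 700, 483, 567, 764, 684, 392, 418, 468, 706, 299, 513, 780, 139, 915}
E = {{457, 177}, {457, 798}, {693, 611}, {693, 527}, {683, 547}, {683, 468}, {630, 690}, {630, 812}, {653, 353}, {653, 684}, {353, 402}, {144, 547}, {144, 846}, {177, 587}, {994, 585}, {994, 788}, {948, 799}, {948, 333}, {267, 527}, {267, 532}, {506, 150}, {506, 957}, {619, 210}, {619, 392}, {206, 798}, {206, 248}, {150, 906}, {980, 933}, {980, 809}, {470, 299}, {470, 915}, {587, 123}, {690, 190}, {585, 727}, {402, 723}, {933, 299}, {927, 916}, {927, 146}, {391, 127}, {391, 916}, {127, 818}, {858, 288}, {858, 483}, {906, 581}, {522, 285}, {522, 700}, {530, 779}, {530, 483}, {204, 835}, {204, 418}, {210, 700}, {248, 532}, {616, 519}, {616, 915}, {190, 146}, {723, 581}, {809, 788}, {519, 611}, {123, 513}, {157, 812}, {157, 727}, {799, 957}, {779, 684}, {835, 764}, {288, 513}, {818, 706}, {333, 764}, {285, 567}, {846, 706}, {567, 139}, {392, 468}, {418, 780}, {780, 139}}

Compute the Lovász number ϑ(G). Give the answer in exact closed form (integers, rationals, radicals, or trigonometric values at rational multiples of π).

Vertex 727 has 2 neighbors: 585, 157.
N(916) = {927, 391}, |N(916)| = 2.
deg(567) = 2; N(567) = {285, 139}.
N(150) = {506, 906}, |N(150)| = 2.
Regular of degree 2 on 73 vertices: this is C_{73}, the 73-cycle.
spec(A) ≈ [2.0, 1.9926, 1.9704, 1.9337, 1.8826, 1.8176, 1.7392, 1.6478, 1.5443, 1.4293, 1.3038, 1.1686, 1.0247, 0.8733, 0.7154, 0.5522, 0.3849, 0.2148, 0.043, -0.129, -0.3001, -0.469, -0.6344, -0.7951, -0.9499, -1.0977, -1.2373, -1.3678, -1.4882, -1.5976, -1.6951, -1.7801, -1.8518, -1.9099, -1.9539, -1.9834, -1.9981] (distinct, 4 d.p.).
Lovász: ϑ = −73(-2*cos(pi/73))/(2+-(-1)*2*cos(pi/73)) = 73*cos(pi/73)/(cos(pi/73) + 1).
ϑ(G) ≈ 36.48309.
Check 36 ≤ 73*cos(pi/73)/(cos(pi/73) + 1) ≤ 37: both strict.

73*cos(pi/73)/(cos(pi/73) + 1)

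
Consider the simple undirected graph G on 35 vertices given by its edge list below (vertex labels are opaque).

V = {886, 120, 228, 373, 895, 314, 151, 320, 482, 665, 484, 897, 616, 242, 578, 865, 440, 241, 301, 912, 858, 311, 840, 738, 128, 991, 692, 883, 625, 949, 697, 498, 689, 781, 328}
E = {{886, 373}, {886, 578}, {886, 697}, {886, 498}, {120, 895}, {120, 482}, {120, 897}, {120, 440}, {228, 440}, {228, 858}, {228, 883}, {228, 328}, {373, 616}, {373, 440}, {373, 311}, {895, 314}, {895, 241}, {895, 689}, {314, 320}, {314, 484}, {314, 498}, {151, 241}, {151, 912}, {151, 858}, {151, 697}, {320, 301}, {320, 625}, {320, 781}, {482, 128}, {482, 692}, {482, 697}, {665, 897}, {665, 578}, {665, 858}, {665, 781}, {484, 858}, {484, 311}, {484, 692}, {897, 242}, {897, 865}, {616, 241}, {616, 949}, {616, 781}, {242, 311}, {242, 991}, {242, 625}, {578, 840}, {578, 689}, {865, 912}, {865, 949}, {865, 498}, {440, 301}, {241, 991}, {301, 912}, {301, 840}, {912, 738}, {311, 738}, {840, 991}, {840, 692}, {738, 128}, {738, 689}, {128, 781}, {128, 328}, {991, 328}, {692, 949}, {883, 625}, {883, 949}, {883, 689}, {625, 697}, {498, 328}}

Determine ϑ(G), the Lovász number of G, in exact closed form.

15

deg(949) = 4; N(949) = {616, 865, 692, 883}.
N(697) = {886, 151, 482, 625}, |N(697)| = 4.
deg(484) = 4; N(484) = {314, 858, 311, 692}.
deg(865) = 4; N(865) = {897, 912, 949, 498}.
deg(v) = 4 for all v (|V|=35); Kneser K(7,3) on C(7,3)=35 vertices.
A has 4 distinct eigenvalues ≈ [4.0, 2.0, -1.0, -3.0].
−35·(-3) / ((4)−(-3)) = 15 = ϑ(G).
Numerically 15.00000.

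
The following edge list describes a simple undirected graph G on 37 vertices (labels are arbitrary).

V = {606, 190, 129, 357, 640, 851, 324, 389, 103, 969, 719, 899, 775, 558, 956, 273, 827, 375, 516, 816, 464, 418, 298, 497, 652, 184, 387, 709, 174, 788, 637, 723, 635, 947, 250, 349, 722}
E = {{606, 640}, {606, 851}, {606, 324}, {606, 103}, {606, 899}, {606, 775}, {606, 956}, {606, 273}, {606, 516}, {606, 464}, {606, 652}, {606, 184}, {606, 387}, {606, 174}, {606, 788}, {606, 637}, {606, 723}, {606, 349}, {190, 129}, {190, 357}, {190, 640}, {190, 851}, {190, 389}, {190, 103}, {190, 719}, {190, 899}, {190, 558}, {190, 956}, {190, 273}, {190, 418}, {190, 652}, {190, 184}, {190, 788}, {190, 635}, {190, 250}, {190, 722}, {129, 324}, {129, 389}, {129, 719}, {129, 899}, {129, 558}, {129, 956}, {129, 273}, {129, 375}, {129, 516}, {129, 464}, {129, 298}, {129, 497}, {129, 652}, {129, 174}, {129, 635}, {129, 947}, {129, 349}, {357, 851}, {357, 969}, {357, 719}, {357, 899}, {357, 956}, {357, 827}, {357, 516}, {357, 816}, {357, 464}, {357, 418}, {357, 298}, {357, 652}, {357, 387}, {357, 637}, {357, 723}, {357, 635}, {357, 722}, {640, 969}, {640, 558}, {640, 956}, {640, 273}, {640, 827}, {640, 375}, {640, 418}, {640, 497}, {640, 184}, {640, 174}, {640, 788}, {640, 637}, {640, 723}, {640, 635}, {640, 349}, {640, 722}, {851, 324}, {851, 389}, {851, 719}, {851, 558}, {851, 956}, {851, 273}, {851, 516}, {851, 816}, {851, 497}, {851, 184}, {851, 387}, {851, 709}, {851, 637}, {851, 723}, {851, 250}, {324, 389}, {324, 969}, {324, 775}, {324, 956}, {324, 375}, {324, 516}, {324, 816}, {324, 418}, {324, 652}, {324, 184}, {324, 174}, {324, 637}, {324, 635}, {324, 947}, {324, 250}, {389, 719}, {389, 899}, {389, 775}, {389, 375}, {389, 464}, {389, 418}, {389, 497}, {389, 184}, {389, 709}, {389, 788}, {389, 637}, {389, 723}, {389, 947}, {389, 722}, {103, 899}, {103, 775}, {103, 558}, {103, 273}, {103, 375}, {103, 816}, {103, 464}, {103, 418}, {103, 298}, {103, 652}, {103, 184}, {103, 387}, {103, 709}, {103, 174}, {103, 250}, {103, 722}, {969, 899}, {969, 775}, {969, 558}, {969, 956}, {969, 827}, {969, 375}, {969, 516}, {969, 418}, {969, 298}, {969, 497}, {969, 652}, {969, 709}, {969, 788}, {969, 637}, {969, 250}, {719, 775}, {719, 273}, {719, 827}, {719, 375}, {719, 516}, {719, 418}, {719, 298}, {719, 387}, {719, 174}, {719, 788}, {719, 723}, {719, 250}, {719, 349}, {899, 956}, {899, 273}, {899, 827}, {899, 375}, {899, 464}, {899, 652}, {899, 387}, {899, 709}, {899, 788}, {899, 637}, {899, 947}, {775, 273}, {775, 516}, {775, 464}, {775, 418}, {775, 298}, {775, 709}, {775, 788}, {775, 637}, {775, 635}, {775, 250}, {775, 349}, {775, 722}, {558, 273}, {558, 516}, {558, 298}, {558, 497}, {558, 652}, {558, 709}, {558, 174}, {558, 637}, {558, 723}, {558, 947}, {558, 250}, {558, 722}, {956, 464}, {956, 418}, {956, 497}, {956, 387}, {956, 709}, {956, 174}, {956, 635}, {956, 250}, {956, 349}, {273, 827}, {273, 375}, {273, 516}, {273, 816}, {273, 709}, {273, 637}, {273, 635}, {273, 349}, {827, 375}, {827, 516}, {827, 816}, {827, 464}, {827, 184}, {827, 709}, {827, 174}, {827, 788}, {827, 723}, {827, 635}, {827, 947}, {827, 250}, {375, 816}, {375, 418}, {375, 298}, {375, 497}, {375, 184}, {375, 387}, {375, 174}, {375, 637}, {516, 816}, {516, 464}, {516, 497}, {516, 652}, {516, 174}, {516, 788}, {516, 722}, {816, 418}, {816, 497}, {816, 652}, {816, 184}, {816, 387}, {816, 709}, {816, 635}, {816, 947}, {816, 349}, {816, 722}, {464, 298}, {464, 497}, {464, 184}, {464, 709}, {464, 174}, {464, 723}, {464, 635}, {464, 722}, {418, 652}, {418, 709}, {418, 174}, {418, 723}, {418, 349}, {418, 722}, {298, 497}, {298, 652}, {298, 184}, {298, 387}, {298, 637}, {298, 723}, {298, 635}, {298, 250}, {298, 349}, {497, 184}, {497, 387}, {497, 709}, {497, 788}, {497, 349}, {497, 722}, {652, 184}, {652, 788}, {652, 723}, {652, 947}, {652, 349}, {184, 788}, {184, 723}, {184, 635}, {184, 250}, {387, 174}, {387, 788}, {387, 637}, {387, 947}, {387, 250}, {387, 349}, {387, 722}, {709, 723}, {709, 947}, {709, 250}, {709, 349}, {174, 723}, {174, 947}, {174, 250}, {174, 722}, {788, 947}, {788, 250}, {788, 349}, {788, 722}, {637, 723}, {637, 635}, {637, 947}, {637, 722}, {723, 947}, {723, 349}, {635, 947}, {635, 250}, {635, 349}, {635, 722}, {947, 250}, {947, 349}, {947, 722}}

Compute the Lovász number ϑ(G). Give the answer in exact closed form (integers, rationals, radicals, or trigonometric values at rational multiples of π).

sqrt(37)

deg(357) = 18; N(357) = {190, 851, 969, 719, 899, 956, 827, 516, 816, 464, 418, 298, 652, 387, 637, 723, 635, 722}.
deg(969) = 18; N(969) = {357, 640, 324, 899, 775, 558, 956, 827, 375, 516, 418, 298, 497, 652, 709, 788, 637, 250}.
Vertex 103 has 18 neighbors: 606, 190, 899, 775, 558, 273, 375, 816, 464, 418, 298, 652, 184, 387, 709, 174, 250, 722.
Vertex 129 has 18 neighbors: 190, 324, 389, 719, 899, 558, 956, 273, 375, 516, 464, 298, 497, 652, 174, 635, 947, 349.
Regular of degree 18 on 37 vertices: SR(37,18,8,9) — a Paley graph.
Distinct eigenvalues (to 6 d.p.): [18.0, 2.541381, -3.541381].
−37·(-sqrt(37)/2 - 1/2) / ((18)−(-sqrt(37)/2 - 1/2)) = sqrt(37) = ϑ(G).
Numerically 6.0828.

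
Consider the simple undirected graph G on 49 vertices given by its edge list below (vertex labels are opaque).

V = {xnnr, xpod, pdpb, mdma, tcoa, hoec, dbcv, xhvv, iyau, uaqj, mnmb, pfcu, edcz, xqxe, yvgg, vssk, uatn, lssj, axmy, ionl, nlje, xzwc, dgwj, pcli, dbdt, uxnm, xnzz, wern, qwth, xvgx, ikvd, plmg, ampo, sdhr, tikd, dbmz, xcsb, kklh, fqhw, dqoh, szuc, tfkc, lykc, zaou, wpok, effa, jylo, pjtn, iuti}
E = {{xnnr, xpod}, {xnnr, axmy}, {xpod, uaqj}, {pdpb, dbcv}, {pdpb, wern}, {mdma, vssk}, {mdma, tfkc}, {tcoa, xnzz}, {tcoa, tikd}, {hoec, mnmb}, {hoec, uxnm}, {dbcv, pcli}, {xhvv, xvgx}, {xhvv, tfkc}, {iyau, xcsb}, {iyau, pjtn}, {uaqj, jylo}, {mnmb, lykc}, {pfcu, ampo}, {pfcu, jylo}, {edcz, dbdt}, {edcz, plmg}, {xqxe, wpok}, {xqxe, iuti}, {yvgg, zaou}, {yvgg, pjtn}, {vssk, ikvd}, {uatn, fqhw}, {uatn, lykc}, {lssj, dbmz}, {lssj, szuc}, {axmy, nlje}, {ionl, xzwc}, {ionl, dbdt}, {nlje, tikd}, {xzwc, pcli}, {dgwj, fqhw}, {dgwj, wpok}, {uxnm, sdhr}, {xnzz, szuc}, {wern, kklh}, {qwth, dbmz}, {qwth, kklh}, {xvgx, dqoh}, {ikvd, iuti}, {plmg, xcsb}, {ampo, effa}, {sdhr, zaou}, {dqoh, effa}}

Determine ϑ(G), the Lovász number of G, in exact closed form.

49*cos(pi/49)/(cos(pi/49) + 1)

N(yvgg) = {zaou, pjtn}, |N(yvgg)| = 2.
N(xpod) = {xnnr, uaqj}, |N(xpod)| = 2.
N(dbcv) = {pdpb, pcli}, |N(dbcv)| = 2.
N(pdpb) = {dbcv, wern}, |N(pdpb)| = 2.
G on 49 vertices is 2-regular; the odd cycle C_{49}.
The 25 distinct eigenvalues: [2.0, 1.984, 1.935, 1.854, 1.743, 1.603, 1.437, 1.247, 1.037, 0.81, 0.569, 0.319, 0.064, -0.192, -0.445, -0.691, -0.925, -1.144, -1.345, -1.523, -1.676, -1.802, -1.898, -1.963, -1.996].
ϑ = −N·λ_min/(λ_max−λ_min) = −49·(-2*cos(pi/49))/(2−(-2*cos(pi/49))) = 49*cos(pi/49)/(cos(pi/49) + 1).
ϑ(G) ≈ 24.47481.
Lovász sandwich 24 ≤ 49*cos(pi/49)/(cos(pi/49) + 1) ≤ 25: both strict.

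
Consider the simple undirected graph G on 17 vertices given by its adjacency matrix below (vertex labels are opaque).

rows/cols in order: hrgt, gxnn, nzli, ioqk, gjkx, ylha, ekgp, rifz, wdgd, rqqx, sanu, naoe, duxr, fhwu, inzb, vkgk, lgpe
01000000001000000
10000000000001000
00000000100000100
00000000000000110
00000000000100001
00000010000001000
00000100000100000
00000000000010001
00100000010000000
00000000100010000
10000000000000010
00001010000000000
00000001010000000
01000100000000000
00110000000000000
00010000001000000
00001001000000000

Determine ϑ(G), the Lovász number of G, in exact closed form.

Vertex duxr has 2 neighbors: rifz, rqqx.
deg(naoe) = 2; N(naoe) = {gjkx, ekgp}.
deg(lgpe) = 2; N(lgpe) = {gjkx, rifz}.
N(fhwu) = {gxnn, ylha}, |N(fhwu)| = 2.
Regular of degree 2 on 17 vertices: connected 2-regular on 17 ⇒ C_{17}.
spec(A) ≈ [2.0, 1.865, 1.478, 0.891, 0.185, -0.547, -1.205, -1.7, -1.966] (distinct, 3 d.p.).
−17·(-2*cos(pi/17)) / ((2)−(-2*cos(pi/17))) = 17*cos(pi/17)/(cos(pi/17) + 1) = ϑ(G).
Numerically 8.42701431.
Lovász sandwich 8 ≤ 17*cos(pi/17)/(cos(pi/17) + 1) ≤ 9: both strict.

17*cos(pi/17)/(cos(pi/17) + 1)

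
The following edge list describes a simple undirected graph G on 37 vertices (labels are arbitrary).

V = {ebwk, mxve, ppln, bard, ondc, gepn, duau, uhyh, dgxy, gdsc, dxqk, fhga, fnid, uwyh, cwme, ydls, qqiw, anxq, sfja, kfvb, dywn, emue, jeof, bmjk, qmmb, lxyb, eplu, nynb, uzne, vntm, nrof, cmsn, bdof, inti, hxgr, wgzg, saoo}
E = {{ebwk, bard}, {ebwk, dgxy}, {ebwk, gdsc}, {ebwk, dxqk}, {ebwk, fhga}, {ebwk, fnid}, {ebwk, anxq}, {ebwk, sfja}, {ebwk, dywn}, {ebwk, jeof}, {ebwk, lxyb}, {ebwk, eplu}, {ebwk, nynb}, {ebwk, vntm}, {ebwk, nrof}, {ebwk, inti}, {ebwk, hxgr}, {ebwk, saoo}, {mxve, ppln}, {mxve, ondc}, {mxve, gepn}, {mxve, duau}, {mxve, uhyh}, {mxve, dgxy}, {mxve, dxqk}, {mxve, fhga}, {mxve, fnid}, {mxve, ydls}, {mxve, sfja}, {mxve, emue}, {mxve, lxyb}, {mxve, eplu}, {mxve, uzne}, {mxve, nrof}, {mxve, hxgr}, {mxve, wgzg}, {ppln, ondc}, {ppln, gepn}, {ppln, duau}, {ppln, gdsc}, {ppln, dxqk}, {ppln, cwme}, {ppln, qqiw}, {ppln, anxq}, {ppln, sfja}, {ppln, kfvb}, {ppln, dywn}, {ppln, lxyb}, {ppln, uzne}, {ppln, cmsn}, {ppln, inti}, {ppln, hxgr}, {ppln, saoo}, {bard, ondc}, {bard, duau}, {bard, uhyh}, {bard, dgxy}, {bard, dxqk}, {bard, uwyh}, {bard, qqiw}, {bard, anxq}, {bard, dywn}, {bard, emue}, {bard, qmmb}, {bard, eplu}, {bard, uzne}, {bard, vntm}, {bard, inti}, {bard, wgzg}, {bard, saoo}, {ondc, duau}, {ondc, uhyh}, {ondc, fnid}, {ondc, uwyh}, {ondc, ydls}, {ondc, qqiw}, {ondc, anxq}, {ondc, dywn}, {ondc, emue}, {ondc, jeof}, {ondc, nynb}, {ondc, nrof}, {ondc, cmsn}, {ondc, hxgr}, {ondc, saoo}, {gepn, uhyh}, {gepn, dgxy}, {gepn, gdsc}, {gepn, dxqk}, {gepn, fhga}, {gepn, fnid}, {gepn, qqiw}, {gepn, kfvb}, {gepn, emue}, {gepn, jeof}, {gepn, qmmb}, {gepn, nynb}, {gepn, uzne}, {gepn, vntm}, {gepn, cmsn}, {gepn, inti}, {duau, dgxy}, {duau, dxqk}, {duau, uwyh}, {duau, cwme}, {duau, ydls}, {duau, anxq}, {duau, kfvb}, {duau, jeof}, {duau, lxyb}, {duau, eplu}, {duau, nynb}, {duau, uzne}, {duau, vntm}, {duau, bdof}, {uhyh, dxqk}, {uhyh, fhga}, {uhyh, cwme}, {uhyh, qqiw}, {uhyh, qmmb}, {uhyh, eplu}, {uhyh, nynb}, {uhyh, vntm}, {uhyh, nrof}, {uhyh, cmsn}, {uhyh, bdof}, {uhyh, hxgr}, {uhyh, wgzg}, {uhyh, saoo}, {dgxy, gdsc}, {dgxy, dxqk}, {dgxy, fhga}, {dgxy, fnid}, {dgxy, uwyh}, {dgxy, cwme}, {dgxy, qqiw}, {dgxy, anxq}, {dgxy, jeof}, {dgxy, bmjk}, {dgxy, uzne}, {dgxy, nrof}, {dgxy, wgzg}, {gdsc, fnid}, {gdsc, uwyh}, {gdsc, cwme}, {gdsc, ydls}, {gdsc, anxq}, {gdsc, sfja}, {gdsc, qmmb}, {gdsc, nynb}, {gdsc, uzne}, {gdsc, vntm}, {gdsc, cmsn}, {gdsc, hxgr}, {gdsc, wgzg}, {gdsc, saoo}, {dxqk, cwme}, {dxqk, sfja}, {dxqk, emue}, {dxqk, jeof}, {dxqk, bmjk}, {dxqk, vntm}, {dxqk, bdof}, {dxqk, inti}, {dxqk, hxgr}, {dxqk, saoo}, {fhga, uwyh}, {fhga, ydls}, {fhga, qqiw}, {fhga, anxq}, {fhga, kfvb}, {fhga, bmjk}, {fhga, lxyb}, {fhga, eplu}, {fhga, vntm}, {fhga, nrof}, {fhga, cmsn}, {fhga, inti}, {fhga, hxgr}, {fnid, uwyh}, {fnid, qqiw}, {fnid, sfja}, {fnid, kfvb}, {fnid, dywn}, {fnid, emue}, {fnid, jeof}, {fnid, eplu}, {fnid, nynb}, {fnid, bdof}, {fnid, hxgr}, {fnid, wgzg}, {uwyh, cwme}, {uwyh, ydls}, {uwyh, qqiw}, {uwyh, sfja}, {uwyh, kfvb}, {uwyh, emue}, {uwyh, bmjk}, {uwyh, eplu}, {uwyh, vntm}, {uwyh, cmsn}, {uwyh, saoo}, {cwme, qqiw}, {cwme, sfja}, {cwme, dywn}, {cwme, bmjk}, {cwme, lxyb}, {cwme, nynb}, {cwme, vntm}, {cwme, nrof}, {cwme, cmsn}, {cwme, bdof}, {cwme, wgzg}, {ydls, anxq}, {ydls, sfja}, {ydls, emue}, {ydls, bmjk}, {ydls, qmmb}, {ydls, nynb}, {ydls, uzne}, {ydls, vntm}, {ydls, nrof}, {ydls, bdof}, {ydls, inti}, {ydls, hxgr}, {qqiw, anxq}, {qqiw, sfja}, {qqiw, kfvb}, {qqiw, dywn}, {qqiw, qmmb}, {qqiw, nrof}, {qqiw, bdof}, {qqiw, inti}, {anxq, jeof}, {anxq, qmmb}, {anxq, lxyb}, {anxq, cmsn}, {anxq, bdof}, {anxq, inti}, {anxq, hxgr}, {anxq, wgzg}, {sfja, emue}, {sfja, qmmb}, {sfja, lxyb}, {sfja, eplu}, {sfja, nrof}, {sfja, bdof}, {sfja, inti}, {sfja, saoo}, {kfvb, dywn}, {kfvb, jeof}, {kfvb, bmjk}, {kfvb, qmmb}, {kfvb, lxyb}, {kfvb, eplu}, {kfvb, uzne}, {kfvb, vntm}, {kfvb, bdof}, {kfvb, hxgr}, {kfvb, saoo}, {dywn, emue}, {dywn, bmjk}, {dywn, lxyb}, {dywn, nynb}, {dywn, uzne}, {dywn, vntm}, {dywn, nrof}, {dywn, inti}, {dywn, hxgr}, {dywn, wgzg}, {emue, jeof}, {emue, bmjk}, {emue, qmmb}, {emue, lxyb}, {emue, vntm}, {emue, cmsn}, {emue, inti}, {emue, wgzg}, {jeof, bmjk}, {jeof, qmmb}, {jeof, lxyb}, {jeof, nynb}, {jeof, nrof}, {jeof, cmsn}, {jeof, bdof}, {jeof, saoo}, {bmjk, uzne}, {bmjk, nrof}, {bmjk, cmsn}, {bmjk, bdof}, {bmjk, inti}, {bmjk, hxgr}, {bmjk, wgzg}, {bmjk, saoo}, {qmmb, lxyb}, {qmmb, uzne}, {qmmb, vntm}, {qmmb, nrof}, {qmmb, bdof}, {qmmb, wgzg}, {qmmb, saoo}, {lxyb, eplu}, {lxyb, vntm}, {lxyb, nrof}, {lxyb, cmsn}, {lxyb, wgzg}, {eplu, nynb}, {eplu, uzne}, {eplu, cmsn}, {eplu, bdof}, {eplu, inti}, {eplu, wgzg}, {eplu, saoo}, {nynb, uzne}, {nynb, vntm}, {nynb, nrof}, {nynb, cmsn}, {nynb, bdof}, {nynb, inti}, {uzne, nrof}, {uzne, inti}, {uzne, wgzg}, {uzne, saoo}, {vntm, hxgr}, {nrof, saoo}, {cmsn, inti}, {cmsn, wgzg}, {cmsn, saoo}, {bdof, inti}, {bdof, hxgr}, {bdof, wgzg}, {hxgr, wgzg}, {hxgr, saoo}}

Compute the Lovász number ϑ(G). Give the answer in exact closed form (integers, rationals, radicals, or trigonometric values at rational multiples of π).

sqrt(37)

N(cmsn) = {ppln, ondc, gepn, uhyh, gdsc, fhga, uwyh, cwme, anxq, emue, jeof, bmjk, lxyb, eplu, nynb, inti, wgzg, saoo}, |N(cmsn)| = 18.
deg(uhyh) = 18; N(uhyh) = {mxve, bard, ondc, gepn, dxqk, fhga, cwme, qqiw, qmmb, eplu, nynb, vntm, nrof, cmsn, bdof, hxgr, wgzg, saoo}.
N(dywn) = {ebwk, ppln, bard, ondc, fnid, cwme, qqiw, kfvb, emue, bmjk, lxyb, nynb, uzne, vntm, nrof, inti, hxgr, wgzg}, |N(dywn)| = 18.
deg(bdof) = 18; N(bdof) = {duau, uhyh, dxqk, fnid, cwme, ydls, qqiw, anxq, sfja, kfvb, jeof, bmjk, qmmb, eplu, nynb, inti, hxgr, wgzg}.
18-regular, N=37; SR(37,18,8,9) — a Paley graph.
The 3 distinct eigenvalues: [18.0, 2.5414, -3.5414].
Lovász (edge-transitive): ϑ = −37·(-sqrt(37)/2 - 1/2)/((18)−(-sqrt(37)/2 - 1/2)) = sqrt(37).
Numerically 6.0827625.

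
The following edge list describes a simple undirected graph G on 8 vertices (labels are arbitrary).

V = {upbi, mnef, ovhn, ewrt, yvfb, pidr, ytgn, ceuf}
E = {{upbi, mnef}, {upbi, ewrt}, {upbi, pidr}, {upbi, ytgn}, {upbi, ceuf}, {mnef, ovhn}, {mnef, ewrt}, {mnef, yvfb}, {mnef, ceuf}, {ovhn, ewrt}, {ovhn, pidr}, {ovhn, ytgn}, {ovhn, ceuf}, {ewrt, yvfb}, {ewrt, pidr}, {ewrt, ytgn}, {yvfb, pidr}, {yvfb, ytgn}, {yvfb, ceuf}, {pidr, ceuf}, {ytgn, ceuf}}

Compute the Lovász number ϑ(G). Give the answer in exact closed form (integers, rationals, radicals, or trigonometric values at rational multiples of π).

N(mnef) = {upbi, ovhn, ewrt, yvfb, ceuf}, |N(mnef)| = 5.
N(yvfb) = {mnef, ewrt, pidr, ytgn, ceuf}, |N(yvfb)| = 5.
deg(ovhn) = 5; N(ovhn) = {mnef, ewrt, pidr, ytgn, ceuf}.
Vertex ytgn has 5 neighbors: upbi, ovhn, ewrt, yvfb, ceuf.
Complete multipartite on [3, 3, 2]: sandwich collapses at ϑ=3.
ϑ(G) ≈ 3.0000.
Lovász sandwich 3 ≤ 3 ≤ 3: collapsed.

3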